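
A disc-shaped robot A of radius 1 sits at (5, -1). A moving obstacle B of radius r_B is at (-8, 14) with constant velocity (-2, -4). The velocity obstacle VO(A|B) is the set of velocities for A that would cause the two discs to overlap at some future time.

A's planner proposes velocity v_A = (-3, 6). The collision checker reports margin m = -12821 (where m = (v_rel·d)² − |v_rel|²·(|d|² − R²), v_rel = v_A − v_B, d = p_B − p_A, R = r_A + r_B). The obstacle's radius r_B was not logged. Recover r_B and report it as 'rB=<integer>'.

m = -12821
d = (-13, 15);  v_rel = (-1, 10),  |v_rel|² = 101
v_rel×d = (-1)·(15) − (10)·(-13) = 115
since m = R²·101 − 115²:  R² = (13225 + -12821) / 101 = 4
R = √4 = 2  ⇒  r_B = 2 − 1 = 1

rB=1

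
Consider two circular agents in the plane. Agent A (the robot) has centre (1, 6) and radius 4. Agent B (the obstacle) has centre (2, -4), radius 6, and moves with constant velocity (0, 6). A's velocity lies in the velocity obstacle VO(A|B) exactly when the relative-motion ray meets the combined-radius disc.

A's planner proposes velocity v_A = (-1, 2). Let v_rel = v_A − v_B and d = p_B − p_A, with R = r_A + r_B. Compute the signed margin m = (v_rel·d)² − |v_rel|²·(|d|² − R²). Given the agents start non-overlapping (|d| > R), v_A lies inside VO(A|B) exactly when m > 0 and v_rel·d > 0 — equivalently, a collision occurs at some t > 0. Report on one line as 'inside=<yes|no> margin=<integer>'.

d = (1, -10),  |d|² = 101;  R = 4+6 = 10,  c = 101−10² = 1
v_rel = (-1, -4),  |v_rel|² = 17;  v_rel·d = (-1)·(1) + (-4)·(-10) = 39
17·t² − 78·t + 1 = 0  ⇒  m = 39² − 17·1 = 1504
m = 1504 > 0,  v_rel·d = 39 > 0  ⇒  inside

inside=yes margin=1504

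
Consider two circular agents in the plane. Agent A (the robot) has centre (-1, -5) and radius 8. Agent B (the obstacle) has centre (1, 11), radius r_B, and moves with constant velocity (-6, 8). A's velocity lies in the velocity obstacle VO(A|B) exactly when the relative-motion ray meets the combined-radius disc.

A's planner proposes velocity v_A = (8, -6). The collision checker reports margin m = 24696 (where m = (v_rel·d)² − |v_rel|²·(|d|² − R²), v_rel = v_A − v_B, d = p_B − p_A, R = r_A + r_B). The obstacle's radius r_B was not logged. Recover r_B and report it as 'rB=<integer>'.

m = 24696
d = (2, 16);  v_rel = (14, -14),  |v_rel|² = 392
v_rel×d = (14)·(16) − (-14)·(2) = 252
since m = R²·392 − 252²:  R² = (63504 + 24696) / 392 = 225
R = √225 = 15  ⇒  r_B = 15 − 8 = 7

rB=7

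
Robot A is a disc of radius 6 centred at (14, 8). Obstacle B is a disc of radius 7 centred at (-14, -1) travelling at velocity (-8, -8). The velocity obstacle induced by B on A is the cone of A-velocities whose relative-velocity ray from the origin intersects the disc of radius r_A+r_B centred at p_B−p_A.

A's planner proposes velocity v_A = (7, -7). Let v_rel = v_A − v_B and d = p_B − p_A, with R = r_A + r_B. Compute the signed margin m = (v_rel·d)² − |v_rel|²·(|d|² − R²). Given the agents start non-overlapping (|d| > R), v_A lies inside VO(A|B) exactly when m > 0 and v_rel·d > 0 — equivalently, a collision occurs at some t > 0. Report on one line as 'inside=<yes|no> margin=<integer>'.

d = (-28, -9),  |d|² = 865;  R = 6+7 = 13,  c = 865−13² = 696
v_rel = (15, 1),  |v_rel|² = 226;  v_rel·d = (15)·(-28) + (1)·(-9) = -429
226·t² + 858·t + 696 = 0  ⇒  m = (-429)² − 226·696 = 26745
m = 26745 > 0,  v_rel·d = -429 < 0  ⇒  outside

inside=no margin=26745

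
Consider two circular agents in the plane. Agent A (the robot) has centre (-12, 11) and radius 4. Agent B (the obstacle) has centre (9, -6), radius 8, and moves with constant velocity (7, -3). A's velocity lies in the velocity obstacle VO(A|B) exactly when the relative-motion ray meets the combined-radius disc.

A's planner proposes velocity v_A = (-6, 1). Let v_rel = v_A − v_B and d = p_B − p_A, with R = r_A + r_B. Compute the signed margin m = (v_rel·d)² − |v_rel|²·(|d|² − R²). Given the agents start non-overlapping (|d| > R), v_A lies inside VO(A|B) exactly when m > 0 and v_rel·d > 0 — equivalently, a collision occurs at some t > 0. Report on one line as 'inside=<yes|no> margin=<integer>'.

d = (21, -17),  |d|² = 730;  R = 4+8 = 12,  c = 730−12² = 586
v_rel = (-13, 4),  |v_rel|² = 185;  v_rel·d = (-13)·(21) + (4)·(-17) = -341
185·t² + 682·t + 586 = 0  ⇒  m = (-341)² − 185·586 = 7871
m = 7871 > 0,  v_rel·d = -341 < 0  ⇒  outside

inside=no margin=7871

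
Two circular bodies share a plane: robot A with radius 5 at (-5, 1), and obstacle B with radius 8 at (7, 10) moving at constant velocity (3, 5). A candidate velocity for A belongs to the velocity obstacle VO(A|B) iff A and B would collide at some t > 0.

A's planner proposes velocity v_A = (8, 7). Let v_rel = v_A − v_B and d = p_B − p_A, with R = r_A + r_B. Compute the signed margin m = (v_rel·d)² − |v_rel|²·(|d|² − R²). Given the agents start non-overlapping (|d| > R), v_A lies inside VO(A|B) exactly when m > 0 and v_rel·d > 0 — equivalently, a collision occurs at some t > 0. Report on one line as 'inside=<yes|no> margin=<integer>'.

d = (12, 9),  |d|² = 225;  R = 5+8 = 13,  c = 225−13² = 56
v_rel = (5, 2),  |v_rel|² = 29;  v_rel·d = (5)·(12) + (2)·(9) = 78
29·t² − 156·t + 56 = 0  ⇒  m = 78² − 29·56 = 4460
m = 4460 > 0,  v_rel·d = 78 > 0  ⇒  inside

inside=yes margin=4460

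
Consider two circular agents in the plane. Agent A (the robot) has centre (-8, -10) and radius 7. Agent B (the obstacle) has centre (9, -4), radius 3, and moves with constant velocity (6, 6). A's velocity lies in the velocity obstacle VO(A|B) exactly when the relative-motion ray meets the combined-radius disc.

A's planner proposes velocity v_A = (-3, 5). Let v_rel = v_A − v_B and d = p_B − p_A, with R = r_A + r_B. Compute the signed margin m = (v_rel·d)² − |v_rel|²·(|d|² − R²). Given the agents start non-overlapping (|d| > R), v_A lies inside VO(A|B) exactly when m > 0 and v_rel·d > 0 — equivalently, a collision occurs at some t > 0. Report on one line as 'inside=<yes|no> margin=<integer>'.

d = (17, 6),  |d|² = 325;  R = 7+3 = 10,  c = 325−10² = 225
v_rel = (-9, -1),  |v_rel|² = 82;  v_rel·d = (-9)·(17) + (-1)·(6) = -159
82·t² + 318·t + 225 = 0  ⇒  m = (-159)² − 82·225 = 6831
m = 6831 > 0,  v_rel·d = -159 < 0  ⇒  outside

inside=no margin=6831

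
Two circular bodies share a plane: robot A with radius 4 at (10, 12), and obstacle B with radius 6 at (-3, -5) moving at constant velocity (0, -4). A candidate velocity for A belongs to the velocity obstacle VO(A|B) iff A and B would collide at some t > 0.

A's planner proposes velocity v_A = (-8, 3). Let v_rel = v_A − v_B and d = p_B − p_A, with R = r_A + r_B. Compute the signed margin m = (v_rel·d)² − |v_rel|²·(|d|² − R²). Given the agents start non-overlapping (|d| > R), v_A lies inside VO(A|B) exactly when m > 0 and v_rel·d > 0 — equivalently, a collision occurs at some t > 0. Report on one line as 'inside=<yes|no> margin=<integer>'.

d = (-13, -17),  |d|² = 458;  R = 4+6 = 10,  c = 458−10² = 358
v_rel = (-8, 7),  |v_rel|² = 113;  v_rel·d = (-8)·(-13) + (7)·(-17) = -15
113·t² + 30·t + 358 = 0  ⇒  m = (-15)² − 113·358 = -40229
m = -40229 < 0,  v_rel·d = -15 < 0  ⇒  outside

inside=no margin=-40229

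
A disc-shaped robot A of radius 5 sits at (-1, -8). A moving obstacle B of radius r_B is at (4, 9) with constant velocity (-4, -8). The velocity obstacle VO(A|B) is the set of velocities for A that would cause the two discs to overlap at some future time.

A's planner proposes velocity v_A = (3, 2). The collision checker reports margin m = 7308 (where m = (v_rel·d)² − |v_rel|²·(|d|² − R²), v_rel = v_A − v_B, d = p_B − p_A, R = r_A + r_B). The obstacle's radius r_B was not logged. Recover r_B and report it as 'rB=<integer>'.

m = 7308
d = (5, 17);  v_rel = (7, 10),  |v_rel|² = 149
v_rel×d = (7)·(17) − (10)·(5) = 69
since m = R²·149 − 69²:  R² = (4761 + 7308) / 149 = 81
R = √81 = 9  ⇒  r_B = 9 − 5 = 4

rB=4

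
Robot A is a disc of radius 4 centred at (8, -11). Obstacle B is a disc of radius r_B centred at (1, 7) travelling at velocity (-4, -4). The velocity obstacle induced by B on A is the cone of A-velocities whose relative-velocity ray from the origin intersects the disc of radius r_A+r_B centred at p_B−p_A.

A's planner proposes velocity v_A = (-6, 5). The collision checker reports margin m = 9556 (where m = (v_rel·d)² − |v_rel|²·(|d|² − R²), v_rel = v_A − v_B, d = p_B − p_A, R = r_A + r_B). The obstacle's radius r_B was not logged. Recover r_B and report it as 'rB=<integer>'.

m = 9556
d = (-7, 18);  v_rel = (-2, 9),  |v_rel|² = 85
v_rel×d = (-2)·(18) − (9)·(-7) = 27
since m = R²·85 − 27²:  R² = (729 + 9556) / 85 = 121
R = √121 = 11  ⇒  r_B = 11 − 4 = 7

rB=7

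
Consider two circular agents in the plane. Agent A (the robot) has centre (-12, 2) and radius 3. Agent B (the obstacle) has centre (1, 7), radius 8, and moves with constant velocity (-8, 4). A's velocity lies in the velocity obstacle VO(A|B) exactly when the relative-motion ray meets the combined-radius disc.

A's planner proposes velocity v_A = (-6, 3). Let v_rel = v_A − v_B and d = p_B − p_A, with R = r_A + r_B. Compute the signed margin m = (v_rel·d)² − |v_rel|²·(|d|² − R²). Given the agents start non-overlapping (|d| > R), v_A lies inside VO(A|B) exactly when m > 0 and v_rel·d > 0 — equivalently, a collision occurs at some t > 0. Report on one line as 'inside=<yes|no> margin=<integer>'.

d = (13, 5),  |d|² = 194;  R = 3+8 = 11,  c = 194−11² = 73
v_rel = (2, -1),  |v_rel|² = 5;  v_rel·d = (2)·(13) + (-1)·(5) = 21
5·t² − 42·t + 73 = 0  ⇒  m = 21² − 5·73 = 76
m = 76 > 0,  v_rel·d = 21 > 0  ⇒  inside

inside=yes margin=76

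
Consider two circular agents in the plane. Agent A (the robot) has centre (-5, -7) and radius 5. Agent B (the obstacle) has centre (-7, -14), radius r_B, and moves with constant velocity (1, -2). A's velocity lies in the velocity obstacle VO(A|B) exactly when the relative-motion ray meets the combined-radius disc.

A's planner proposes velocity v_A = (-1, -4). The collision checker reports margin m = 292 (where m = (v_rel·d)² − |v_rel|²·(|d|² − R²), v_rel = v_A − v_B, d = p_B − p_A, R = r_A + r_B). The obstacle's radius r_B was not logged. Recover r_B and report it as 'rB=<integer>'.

m = 292
d = (-2, -7);  v_rel = (-2, -2),  |v_rel|² = 8
v_rel×d = (-2)·(-7) − (-2)·(-2) = 10
since m = R²·8 − 10²:  R² = (100 + 292) / 8 = 49
R = √49 = 7  ⇒  r_B = 7 − 5 = 2

rB=2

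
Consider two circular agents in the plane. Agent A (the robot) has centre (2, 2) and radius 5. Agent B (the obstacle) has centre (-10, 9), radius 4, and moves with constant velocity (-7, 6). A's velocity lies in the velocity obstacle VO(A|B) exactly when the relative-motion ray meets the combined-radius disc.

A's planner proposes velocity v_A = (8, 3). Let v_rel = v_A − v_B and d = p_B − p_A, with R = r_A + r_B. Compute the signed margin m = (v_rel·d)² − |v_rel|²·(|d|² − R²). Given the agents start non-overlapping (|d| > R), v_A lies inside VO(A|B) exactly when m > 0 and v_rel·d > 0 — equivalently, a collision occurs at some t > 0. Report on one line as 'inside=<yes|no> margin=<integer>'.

d = (-12, 7),  |d|² = 193;  R = 5+4 = 9,  c = 193−9² = 112
v_rel = (15, -3),  |v_rel|² = 234;  v_rel·d = (15)·(-12) + (-3)·(7) = -201
234·t² + 402·t + 112 = 0  ⇒  m = (-201)² − 234·112 = 14193
m = 14193 > 0,  v_rel·d = -201 < 0  ⇒  outside

inside=no margin=14193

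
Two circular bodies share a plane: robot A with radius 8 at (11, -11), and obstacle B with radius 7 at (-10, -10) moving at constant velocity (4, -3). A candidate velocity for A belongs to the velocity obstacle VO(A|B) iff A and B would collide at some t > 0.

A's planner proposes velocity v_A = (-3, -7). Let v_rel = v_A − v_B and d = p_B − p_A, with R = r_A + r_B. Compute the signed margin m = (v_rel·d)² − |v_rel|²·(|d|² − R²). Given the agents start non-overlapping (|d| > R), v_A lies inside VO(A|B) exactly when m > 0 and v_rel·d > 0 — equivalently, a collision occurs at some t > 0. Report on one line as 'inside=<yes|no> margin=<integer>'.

d = (-21, 1),  |d|² = 442;  R = 8+7 = 15,  c = 442−15² = 217
v_rel = (-7, -4),  |v_rel|² = 65;  v_rel·d = (-7)·(-21) + (-4)·(1) = 143
65·t² − 286·t + 217 = 0  ⇒  m = 143² − 65·217 = 6344
m = 6344 > 0,  v_rel·d = 143 > 0  ⇒  inside

inside=yes margin=6344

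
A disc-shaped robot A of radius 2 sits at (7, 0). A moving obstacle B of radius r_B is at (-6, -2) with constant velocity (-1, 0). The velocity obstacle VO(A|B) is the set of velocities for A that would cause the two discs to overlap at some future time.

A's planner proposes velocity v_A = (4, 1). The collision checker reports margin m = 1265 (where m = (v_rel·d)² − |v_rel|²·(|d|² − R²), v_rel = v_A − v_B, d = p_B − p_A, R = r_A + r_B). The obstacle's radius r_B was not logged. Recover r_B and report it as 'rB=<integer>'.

m = 1265
d = (-13, -2);  v_rel = (5, 1),  |v_rel|² = 26
v_rel×d = (5)·(-2) − (1)·(-13) = 3
since m = R²·26 − 3²:  R² = (9 + 1265) / 26 = 49
R = √49 = 7  ⇒  r_B = 7 − 2 = 5

rB=5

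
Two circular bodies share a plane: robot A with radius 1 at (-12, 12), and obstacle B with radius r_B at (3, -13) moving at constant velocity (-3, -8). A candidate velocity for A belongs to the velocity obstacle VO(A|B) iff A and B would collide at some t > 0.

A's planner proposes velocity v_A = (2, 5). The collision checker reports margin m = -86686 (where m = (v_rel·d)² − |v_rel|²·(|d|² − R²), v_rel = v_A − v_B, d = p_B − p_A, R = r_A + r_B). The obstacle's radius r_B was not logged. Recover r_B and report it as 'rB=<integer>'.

m = -86686
d = (15, -25);  v_rel = (5, 13),  |v_rel|² = 194
v_rel×d = (5)·(-25) − (13)·(15) = -320
since m = R²·194 − (-320)²:  R² = (102400 + -86686) / 194 = 81
R = √81 = 9  ⇒  r_B = 9 − 1 = 8

rB=8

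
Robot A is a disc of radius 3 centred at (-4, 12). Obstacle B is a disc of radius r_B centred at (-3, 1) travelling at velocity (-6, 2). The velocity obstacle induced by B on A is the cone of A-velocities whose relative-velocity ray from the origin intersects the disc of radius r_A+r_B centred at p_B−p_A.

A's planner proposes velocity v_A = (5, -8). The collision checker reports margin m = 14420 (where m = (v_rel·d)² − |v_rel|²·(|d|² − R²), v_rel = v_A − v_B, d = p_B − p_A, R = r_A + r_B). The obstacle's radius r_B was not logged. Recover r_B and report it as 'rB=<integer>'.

m = 14420
d = (1, -11);  v_rel = (11, -10),  |v_rel|² = 221
v_rel×d = (11)·(-11) − (-10)·(1) = -111
since m = R²·221 − (-111)²:  R² = (12321 + 14420) / 221 = 121
R = √121 = 11  ⇒  r_B = 11 − 3 = 8

rB=8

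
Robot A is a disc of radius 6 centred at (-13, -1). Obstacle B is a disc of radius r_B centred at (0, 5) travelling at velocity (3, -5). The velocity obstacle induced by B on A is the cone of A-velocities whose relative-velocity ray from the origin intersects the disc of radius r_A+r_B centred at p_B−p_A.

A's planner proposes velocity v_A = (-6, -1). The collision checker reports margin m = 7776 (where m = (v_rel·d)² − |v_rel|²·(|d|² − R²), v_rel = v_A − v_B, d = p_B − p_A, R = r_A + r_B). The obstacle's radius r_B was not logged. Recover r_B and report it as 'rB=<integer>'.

m = 7776
d = (13, 6);  v_rel = (-9, 4),  |v_rel|² = 97
v_rel×d = (-9)·(6) − (4)·(13) = -106
since m = R²·97 − (-106)²:  R² = (11236 + 7776) / 97 = 196
R = √196 = 14  ⇒  r_B = 14 − 6 = 8

rB=8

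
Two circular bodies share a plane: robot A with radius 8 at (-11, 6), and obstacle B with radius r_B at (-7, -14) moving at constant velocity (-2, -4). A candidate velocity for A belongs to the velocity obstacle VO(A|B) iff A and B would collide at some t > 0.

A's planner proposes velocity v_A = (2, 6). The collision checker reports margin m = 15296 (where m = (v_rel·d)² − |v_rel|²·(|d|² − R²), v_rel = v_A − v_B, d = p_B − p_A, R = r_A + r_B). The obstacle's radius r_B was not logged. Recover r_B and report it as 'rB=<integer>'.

m = 15296
d = (4, -20);  v_rel = (4, 10),  |v_rel|² = 116
v_rel×d = (4)·(-20) − (10)·(4) = -120
since m = R²·116 − (-120)²:  R² = (14400 + 15296) / 116 = 256
R = √256 = 16  ⇒  r_B = 16 − 8 = 8

rB=8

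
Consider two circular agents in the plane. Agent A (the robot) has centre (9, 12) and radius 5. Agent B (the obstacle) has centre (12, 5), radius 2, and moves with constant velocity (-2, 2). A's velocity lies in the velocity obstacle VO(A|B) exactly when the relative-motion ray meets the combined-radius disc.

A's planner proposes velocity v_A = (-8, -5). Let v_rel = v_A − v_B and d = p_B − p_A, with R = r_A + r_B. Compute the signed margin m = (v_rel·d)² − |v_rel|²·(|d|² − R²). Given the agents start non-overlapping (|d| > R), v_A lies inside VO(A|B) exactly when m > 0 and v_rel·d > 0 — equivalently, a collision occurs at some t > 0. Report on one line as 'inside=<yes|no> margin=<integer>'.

d = (3, -7),  |d|² = 58;  R = 5+2 = 7,  c = 58−7² = 9
v_rel = (-6, -7),  |v_rel|² = 85;  v_rel·d = (-6)·(3) + (-7)·(-7) = 31
85·t² − 62·t + 9 = 0  ⇒  m = 31² − 85·9 = 196
m = 196 > 0,  v_rel·d = 31 > 0  ⇒  inside

inside=yes margin=196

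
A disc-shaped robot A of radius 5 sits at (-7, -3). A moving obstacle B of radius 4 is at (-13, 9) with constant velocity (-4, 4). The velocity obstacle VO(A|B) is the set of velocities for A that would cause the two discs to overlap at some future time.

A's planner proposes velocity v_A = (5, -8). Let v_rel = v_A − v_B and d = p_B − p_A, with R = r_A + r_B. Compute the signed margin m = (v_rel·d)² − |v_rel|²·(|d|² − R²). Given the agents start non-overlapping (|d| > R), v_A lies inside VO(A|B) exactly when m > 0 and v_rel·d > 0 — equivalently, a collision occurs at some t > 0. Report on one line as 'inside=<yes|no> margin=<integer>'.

d = (-6, 12),  |d|² = 180;  R = 5+4 = 9,  c = 180−9² = 99
v_rel = (9, -12),  |v_rel|² = 225;  v_rel·d = (9)·(-6) + (-12)·(12) = -198
225·t² + 396·t + 99 = 0  ⇒  m = (-198)² − 225·99 = 16929
m = 16929 > 0,  v_rel·d = -198 < 0  ⇒  outside

inside=no margin=16929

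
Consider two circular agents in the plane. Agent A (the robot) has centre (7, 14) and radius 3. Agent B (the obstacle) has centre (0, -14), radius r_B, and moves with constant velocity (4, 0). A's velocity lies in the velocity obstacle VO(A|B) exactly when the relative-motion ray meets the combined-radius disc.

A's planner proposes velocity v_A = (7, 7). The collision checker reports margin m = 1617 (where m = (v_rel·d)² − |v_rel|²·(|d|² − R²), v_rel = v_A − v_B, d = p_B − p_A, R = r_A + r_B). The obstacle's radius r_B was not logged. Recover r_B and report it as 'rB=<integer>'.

m = 1617
d = (-7, -28);  v_rel = (3, 7),  |v_rel|² = 58
v_rel×d = (3)·(-28) − (7)·(-7) = -35
since m = R²·58 − (-35)²:  R² = (1225 + 1617) / 58 = 49
R = √49 = 7  ⇒  r_B = 7 − 3 = 4

rB=4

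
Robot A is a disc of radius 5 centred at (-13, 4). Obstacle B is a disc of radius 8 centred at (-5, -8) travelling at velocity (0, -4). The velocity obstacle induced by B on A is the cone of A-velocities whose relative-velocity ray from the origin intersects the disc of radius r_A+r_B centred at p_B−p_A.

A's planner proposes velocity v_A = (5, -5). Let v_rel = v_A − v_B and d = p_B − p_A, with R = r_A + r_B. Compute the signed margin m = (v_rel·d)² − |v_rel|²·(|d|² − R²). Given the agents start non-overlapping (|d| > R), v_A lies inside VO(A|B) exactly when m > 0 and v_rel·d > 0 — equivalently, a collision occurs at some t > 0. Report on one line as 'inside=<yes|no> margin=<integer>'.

d = (8, -12),  |d|² = 208;  R = 5+8 = 13,  c = 208−13² = 39
v_rel = (5, -1),  |v_rel|² = 26;  v_rel·d = (5)·(8) + (-1)·(-12) = 52
26·t² − 104·t + 39 = 0  ⇒  m = 52² − 26·39 = 1690
m = 1690 > 0,  v_rel·d = 52 > 0  ⇒  inside

inside=yes margin=1690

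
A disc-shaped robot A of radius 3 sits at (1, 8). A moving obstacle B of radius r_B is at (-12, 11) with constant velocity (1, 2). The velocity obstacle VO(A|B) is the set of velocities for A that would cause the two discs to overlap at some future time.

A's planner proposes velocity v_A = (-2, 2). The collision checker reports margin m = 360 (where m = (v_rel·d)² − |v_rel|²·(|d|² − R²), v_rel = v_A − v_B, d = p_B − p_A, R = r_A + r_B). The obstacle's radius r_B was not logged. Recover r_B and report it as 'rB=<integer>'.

m = 360
d = (-13, 3);  v_rel = (-3, 0),  |v_rel|² = 9
v_rel×d = (-3)·(3) − (0)·(-13) = -9
since m = R²·9 − (-9)²:  R² = (81 + 360) / 9 = 49
R = √49 = 7  ⇒  r_B = 7 − 3 = 4

rB=4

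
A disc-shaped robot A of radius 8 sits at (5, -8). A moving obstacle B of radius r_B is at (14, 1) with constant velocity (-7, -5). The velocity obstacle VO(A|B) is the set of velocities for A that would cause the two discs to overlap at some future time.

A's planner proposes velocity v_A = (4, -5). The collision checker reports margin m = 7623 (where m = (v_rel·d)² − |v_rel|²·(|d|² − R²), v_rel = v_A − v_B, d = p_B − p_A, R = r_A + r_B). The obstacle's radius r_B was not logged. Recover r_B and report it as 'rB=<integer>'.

m = 7623
d = (9, 9);  v_rel = (11, 0),  |v_rel|² = 121
v_rel×d = (11)·(9) − (0)·(9) = 99
since m = R²·121 − 99²:  R² = (9801 + 7623) / 121 = 144
R = √144 = 12  ⇒  r_B = 12 − 8 = 4

rB=4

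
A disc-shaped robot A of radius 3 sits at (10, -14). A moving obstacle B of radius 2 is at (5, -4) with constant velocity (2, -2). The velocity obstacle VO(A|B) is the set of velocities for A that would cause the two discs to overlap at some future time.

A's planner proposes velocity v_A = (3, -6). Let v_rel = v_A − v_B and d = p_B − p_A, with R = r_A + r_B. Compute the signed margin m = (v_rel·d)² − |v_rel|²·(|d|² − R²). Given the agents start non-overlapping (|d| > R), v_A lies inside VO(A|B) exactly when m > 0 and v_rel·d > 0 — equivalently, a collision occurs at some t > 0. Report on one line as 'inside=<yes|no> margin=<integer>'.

d = (-5, 10),  |d|² = 125;  R = 3+2 = 5,  c = 125−5² = 100
v_rel = (1, -4),  |v_rel|² = 17;  v_rel·d = (1)·(-5) + (-4)·(10) = -45
17·t² + 90·t + 100 = 0  ⇒  m = (-45)² − 17·100 = 325
m = 325 > 0,  v_rel·d = -45 < 0  ⇒  outside

inside=no margin=325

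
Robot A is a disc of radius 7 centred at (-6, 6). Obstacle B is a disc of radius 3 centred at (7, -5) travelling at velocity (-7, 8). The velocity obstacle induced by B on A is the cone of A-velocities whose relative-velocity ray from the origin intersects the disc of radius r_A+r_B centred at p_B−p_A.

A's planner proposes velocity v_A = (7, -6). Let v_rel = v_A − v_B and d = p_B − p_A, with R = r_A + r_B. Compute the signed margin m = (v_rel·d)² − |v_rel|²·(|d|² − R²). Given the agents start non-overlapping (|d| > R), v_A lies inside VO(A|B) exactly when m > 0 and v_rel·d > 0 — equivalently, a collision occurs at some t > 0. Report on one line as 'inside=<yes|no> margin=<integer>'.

d = (13, -11),  |d|² = 290;  R = 7+3 = 10,  c = 290−10² = 190
v_rel = (14, -14),  |v_rel|² = 392;  v_rel·d = (14)·(13) + (-14)·(-11) = 336
392·t² − 672·t + 190 = 0  ⇒  m = 336² − 392·190 = 38416
m = 38416 > 0,  v_rel·d = 336 > 0  ⇒  inside

inside=yes margin=38416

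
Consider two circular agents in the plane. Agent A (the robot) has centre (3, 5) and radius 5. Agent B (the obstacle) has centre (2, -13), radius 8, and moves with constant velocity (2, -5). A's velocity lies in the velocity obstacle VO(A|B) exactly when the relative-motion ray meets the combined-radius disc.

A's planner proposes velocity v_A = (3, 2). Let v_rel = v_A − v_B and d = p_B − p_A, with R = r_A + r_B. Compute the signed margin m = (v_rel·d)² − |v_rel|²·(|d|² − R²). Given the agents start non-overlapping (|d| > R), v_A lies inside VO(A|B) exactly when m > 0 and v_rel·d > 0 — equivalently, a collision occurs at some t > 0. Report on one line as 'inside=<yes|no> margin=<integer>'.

d = (-1, -18),  |d|² = 325;  R = 5+8 = 13,  c = 325−13² = 156
v_rel = (1, 7),  |v_rel|² = 50;  v_rel·d = (1)·(-1) + (7)·(-18) = -127
50·t² + 254·t + 156 = 0  ⇒  m = (-127)² − 50·156 = 8329
m = 8329 > 0,  v_rel·d = -127 < 0  ⇒  outside

inside=no margin=8329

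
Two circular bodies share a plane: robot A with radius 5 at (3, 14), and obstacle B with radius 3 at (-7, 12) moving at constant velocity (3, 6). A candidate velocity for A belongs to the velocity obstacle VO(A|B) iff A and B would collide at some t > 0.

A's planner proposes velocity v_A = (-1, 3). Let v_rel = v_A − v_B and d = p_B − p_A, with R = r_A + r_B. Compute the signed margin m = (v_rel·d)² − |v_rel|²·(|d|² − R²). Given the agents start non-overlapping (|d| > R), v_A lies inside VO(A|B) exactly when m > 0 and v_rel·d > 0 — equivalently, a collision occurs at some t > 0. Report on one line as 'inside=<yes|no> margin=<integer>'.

d = (-10, -2),  |d|² = 104;  R = 5+3 = 8,  c = 104−8² = 40
v_rel = (-4, -3),  |v_rel|² = 25;  v_rel·d = (-4)·(-10) + (-3)·(-2) = 46
25·t² − 92·t + 40 = 0  ⇒  m = 46² − 25·40 = 1116
m = 1116 > 0,  v_rel·d = 46 > 0  ⇒  inside

inside=yes margin=1116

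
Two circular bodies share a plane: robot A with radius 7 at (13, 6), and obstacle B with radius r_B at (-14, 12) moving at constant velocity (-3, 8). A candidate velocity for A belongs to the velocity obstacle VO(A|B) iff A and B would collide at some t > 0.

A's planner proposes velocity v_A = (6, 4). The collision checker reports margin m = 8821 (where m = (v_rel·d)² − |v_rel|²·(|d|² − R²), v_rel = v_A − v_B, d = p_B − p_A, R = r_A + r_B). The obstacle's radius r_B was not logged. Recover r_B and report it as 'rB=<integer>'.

m = 8821
d = (-27, 6);  v_rel = (9, -4),  |v_rel|² = 97
v_rel×d = (9)·(6) − (-4)·(-27) = -54
since m = R²·97 − (-54)²:  R² = (2916 + 8821) / 97 = 121
R = √121 = 11  ⇒  r_B = 11 − 7 = 4

rB=4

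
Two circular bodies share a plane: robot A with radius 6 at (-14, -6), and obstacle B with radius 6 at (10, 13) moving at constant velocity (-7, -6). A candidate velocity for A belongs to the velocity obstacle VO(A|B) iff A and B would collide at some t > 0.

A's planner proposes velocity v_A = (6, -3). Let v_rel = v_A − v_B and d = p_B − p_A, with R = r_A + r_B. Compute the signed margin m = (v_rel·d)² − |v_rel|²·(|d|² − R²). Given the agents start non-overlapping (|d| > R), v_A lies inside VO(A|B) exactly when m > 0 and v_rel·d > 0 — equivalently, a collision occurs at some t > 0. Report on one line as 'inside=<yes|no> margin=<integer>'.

d = (24, 19),  |d|² = 937;  R = 6+6 = 12,  c = 937−12² = 793
v_rel = (13, 3),  |v_rel|² = 178;  v_rel·d = (13)·(24) + (3)·(19) = 369
178·t² − 738·t + 793 = 0  ⇒  m = 369² − 178·793 = -4993
m = -4993 < 0,  v_rel·d = 369 > 0  ⇒  outside

inside=no margin=-4993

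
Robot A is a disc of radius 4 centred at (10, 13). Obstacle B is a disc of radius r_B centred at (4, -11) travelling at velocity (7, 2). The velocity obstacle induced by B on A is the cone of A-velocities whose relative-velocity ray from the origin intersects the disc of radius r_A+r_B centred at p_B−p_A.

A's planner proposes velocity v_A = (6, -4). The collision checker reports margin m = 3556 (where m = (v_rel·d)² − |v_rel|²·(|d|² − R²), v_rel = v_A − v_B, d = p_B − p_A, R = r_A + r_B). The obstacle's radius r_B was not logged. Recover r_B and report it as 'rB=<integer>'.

m = 3556
d = (-6, -24);  v_rel = (-1, -6),  |v_rel|² = 37
v_rel×d = (-1)·(-24) − (-6)·(-6) = -12
since m = R²·37 − (-12)²:  R² = (144 + 3556) / 37 = 100
R = √100 = 10  ⇒  r_B = 10 − 4 = 6

rB=6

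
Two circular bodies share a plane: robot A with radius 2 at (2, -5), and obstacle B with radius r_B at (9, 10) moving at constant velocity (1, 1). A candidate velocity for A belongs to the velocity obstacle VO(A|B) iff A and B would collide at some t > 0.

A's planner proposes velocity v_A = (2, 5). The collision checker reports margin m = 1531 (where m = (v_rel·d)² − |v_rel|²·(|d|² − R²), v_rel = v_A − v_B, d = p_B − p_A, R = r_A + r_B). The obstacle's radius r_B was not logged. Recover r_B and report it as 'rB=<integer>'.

m = 1531
d = (7, 15);  v_rel = (1, 4),  |v_rel|² = 17
v_rel×d = (1)·(15) − (4)·(7) = -13
since m = R²·17 − (-13)²:  R² = (169 + 1531) / 17 = 100
R = √100 = 10  ⇒  r_B = 10 − 2 = 8

rB=8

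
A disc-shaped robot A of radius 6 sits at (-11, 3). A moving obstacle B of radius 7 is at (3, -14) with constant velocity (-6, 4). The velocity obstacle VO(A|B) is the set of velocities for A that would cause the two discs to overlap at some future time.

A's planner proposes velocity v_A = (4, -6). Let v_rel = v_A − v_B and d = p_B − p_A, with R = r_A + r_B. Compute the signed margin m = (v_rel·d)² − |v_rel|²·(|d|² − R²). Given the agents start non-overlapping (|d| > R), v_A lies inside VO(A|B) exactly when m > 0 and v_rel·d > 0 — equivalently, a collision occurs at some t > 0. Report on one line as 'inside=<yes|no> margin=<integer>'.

d = (14, -17),  |d|² = 485;  R = 6+7 = 13,  c = 485−13² = 316
v_rel = (10, -10),  |v_rel|² = 200;  v_rel·d = (10)·(14) + (-10)·(-17) = 310
200·t² − 620·t + 316 = 0  ⇒  m = 310² − 200·316 = 32900
m = 32900 > 0,  v_rel·d = 310 > 0  ⇒  inside

inside=yes margin=32900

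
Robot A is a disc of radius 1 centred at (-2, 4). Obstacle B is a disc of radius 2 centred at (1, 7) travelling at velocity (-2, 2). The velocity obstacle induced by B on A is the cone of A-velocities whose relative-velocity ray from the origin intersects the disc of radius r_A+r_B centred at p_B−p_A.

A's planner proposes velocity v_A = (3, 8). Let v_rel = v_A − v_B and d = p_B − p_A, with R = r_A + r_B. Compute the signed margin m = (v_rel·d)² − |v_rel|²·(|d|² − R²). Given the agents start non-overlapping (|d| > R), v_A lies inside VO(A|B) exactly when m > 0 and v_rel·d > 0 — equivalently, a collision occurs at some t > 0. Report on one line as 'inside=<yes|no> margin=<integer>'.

d = (3, 3),  |d|² = 18;  R = 1+2 = 3,  c = 18−3² = 9
v_rel = (5, 6),  |v_rel|² = 61;  v_rel·d = (5)·(3) + (6)·(3) = 33
61·t² − 66·t + 9 = 0  ⇒  m = 33² − 61·9 = 540
m = 540 > 0,  v_rel·d = 33 > 0  ⇒  inside

inside=yes margin=540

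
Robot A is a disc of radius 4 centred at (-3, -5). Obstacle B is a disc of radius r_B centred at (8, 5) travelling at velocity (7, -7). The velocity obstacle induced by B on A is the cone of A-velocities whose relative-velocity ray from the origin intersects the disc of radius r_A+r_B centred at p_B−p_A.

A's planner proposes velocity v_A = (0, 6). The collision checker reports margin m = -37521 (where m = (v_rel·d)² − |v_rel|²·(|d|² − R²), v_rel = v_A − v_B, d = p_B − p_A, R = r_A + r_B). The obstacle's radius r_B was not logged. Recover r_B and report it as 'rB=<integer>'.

m = -37521
d = (11, 10);  v_rel = (-7, 13),  |v_rel|² = 218
v_rel×d = (-7)·(10) − (13)·(11) = -213
since m = R²·218 − (-213)²:  R² = (45369 + -37521) / 218 = 36
R = √36 = 6  ⇒  r_B = 6 − 4 = 2

rB=2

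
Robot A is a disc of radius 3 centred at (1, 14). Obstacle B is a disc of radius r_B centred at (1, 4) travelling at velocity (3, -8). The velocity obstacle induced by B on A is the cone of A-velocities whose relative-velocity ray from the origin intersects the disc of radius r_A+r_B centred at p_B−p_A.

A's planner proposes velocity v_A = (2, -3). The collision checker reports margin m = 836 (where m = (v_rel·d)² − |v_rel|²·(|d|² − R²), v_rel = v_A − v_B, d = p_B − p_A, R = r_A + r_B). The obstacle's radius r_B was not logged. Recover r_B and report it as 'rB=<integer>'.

m = 836
d = (0, -10);  v_rel = (-1, 5),  |v_rel|² = 26
v_rel×d = (-1)·(-10) − (5)·(0) = 10
since m = R²·26 − 10²:  R² = (100 + 836) / 26 = 36
R = √36 = 6  ⇒  r_B = 6 − 3 = 3

rB=3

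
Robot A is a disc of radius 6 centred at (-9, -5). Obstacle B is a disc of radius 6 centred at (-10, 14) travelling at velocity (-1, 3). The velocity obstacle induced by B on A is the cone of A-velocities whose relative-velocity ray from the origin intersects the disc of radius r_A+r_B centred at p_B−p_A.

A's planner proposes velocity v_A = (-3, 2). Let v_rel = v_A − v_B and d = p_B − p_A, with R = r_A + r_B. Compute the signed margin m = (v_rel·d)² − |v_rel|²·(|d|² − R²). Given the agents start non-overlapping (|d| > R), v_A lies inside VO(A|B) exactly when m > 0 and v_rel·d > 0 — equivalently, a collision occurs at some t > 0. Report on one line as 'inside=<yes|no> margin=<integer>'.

d = (-1, 19),  |d|² = 362;  R = 6+6 = 12,  c = 362−12² = 218
v_rel = (-2, -1),  |v_rel|² = 5;  v_rel·d = (-2)·(-1) + (-1)·(19) = -17
5·t² + 34·t + 218 = 0  ⇒  m = (-17)² − 5·218 = -801
m = -801 < 0,  v_rel·d = -17 < 0  ⇒  outside

inside=no margin=-801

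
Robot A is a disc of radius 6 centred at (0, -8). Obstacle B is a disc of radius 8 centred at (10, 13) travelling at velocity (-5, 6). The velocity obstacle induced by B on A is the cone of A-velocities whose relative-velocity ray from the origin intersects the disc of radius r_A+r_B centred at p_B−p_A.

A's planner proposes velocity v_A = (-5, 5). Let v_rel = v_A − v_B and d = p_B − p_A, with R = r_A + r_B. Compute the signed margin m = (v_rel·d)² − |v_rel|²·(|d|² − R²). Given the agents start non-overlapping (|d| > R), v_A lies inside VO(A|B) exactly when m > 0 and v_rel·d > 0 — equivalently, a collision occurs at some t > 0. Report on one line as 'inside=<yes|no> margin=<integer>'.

d = (10, 21),  |d|² = 541;  R = 6+8 = 14,  c = 541−14² = 345
v_rel = (0, -1),  |v_rel|² = 1;  v_rel·d = (0)·(10) + (-1)·(21) = -21
1·t² + 42·t + 345 = 0  ⇒  m = (-21)² − 1·345 = 96
m = 96 > 0,  v_rel·d = -21 < 0  ⇒  outside

inside=no margin=96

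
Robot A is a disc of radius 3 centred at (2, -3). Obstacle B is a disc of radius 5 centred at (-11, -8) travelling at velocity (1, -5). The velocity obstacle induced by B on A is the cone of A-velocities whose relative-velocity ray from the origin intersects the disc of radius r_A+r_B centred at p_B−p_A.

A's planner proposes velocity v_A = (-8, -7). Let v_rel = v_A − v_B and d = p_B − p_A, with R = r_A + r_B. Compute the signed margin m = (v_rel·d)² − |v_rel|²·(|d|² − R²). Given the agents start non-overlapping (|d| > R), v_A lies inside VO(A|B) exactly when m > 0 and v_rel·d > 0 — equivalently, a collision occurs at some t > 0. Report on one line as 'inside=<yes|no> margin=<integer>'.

d = (-13, -5),  |d|² = 194;  R = 3+5 = 8,  c = 194−8² = 130
v_rel = (-9, -2),  |v_rel|² = 85;  v_rel·d = (-9)·(-13) + (-2)·(-5) = 127
85·t² − 254·t + 130 = 0  ⇒  m = 127² − 85·130 = 5079
m = 5079 > 0,  v_rel·d = 127 > 0  ⇒  inside

inside=yes margin=5079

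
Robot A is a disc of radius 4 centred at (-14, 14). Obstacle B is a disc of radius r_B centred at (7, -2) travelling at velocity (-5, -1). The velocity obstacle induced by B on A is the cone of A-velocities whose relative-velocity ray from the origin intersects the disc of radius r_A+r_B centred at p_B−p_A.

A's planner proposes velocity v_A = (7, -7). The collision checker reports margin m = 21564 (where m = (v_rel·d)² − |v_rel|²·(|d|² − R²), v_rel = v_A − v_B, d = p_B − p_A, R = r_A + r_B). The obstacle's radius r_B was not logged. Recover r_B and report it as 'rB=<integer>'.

m = 21564
d = (21, -16);  v_rel = (12, -6),  |v_rel|² = 180
v_rel×d = (12)·(-16) − (-6)·(21) = -66
since m = R²·180 − (-66)²:  R² = (4356 + 21564) / 180 = 144
R = √144 = 12  ⇒  r_B = 12 − 4 = 8

rB=8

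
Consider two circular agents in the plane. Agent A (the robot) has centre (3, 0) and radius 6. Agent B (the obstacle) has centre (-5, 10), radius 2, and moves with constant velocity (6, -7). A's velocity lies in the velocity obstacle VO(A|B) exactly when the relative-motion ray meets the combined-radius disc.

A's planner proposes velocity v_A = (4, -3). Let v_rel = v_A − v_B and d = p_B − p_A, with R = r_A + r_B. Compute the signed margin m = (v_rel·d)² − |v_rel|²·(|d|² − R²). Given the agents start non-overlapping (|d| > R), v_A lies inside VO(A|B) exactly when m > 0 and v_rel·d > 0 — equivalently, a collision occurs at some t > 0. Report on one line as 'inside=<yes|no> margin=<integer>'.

d = (-8, 10),  |d|² = 164;  R = 6+2 = 8,  c = 164−8² = 100
v_rel = (-2, 4),  |v_rel|² = 20;  v_rel·d = (-2)·(-8) + (4)·(10) = 56
20·t² − 112·t + 100 = 0  ⇒  m = 56² − 20·100 = 1136
m = 1136 > 0,  v_rel·d = 56 > 0  ⇒  inside

inside=yes margin=1136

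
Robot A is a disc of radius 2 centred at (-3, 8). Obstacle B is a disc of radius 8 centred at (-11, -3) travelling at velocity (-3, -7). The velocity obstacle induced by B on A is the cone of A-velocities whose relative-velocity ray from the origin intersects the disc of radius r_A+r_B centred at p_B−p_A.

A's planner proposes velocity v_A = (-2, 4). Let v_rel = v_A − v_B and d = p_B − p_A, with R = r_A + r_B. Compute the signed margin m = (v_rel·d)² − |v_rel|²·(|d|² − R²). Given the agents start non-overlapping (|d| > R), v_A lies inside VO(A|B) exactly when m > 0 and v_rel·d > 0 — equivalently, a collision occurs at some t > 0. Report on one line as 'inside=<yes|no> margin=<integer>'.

d = (-8, -11),  |d|² = 185;  R = 2+8 = 10,  c = 185−10² = 85
v_rel = (1, 11),  |v_rel|² = 122;  v_rel·d = (1)·(-8) + (11)·(-11) = -129
122·t² + 258·t + 85 = 0  ⇒  m = (-129)² − 122·85 = 6271
m = 6271 > 0,  v_rel·d = -129 < 0  ⇒  outside

inside=no margin=6271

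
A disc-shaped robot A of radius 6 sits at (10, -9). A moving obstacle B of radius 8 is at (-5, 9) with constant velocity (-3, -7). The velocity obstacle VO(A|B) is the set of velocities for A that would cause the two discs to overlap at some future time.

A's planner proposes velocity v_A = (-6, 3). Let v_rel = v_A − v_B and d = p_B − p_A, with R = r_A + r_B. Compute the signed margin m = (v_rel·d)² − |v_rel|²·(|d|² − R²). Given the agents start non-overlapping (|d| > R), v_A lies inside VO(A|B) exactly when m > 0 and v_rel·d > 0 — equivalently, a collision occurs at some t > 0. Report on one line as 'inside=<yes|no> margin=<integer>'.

d = (-15, 18),  |d|² = 549;  R = 6+8 = 14,  c = 549−14² = 353
v_rel = (-3, 10),  |v_rel|² = 109;  v_rel·d = (-3)·(-15) + (10)·(18) = 225
109·t² − 450·t + 353 = 0  ⇒  m = 225² − 109·353 = 12148
m = 12148 > 0,  v_rel·d = 225 > 0  ⇒  inside

inside=yes margin=12148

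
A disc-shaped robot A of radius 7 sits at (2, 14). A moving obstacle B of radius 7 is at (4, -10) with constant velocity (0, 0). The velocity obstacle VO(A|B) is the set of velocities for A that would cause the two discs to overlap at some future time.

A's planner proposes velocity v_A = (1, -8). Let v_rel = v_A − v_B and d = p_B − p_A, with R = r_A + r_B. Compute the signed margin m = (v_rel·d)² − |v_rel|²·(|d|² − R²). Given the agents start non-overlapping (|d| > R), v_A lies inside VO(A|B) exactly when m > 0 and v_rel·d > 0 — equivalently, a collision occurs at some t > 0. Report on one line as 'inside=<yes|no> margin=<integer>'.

d = (2, -24),  |d|² = 580;  R = 7+7 = 14,  c = 580−14² = 384
v_rel = (1, -8),  |v_rel|² = 65;  v_rel·d = (1)·(2) + (-8)·(-24) = 194
65·t² − 388·t + 384 = 0  ⇒  m = 194² − 65·384 = 12676
m = 12676 > 0,  v_rel·d = 194 > 0  ⇒  inside

inside=yes margin=12676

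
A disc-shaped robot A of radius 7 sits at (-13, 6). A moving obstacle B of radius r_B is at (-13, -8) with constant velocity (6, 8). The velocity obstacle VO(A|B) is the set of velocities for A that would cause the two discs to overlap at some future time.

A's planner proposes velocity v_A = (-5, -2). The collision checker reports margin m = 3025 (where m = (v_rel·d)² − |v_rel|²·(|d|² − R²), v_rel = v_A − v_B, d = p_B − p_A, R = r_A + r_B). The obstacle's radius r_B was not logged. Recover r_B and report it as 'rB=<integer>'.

m = 3025
d = (0, -14);  v_rel = (-11, -10),  |v_rel|² = 221
v_rel×d = (-11)·(-14) − (-10)·(0) = 154
since m = R²·221 − 154²:  R² = (23716 + 3025) / 221 = 121
R = √121 = 11  ⇒  r_B = 11 − 7 = 4

rB=4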